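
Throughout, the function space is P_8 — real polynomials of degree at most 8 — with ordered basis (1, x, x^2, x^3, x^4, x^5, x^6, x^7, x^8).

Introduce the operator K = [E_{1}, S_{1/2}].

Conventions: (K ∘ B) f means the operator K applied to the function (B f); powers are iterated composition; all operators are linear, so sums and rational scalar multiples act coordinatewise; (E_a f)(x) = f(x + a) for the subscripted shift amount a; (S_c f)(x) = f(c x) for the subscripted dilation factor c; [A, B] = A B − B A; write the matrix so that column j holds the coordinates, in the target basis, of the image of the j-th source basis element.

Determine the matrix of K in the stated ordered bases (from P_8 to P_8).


the matrix is [[0, -1/2, -3/4, -7/8, -15/16, -31/32, -63/64, -127/128, -255/256]; [0, 0, -1/2, -9/8, -7/4, -75/32, -93/32, -441/128, -127/32]; [0, 0, 0, -3/8, -9/8, -35/16, -225/64, -651/128, -441/64]; [0, 0, 0, 0, -1/4, -15/16, -35/16, -525/128, -217/32]; [0, 0, 0, 0, 0, -5/32, -45/64, -245/128, -525/128]; [0, 0, 0, 0, 0, 0, -3/32, -63/128, -49/32]; [0, 0, 0, 0, 0, 0, 0, -7/128, -21/64]; [0, 0, 0, 0, 0, 0, 0, 0, -1/32]; [0, 0, 0, 0, 0, 0, 0, 0, 0]] (rows listed top to bottom)

image of 1: 0
image of x: -1/2
image of x^2: -(1/2)x - 3/4
image of x^3: -(3/8)x^2 - (9/8)x - 7/8
image of x^4: -(1/4)x^3 - (9/8)x^2 - (7/4)x - 15/16
image of x^5: -(5/32)x^4 - (15/16)x^3 - (35/16)x^2 - (75/32)x - 31/32
image of x^6: -(3/32)x^5 - (45/64)x^4 - (35/16)x^3 - (225/64)x^2 - (93/32)x - 63/64
image of x^7: -(7/128)x^6 - (63/128)x^5 - (245/128)x^4 - (525/128)x^3 - (651/128)x^2 - (441/128)x - 127/128
image of x^8: -(1/32)x^7 - (21/64)x^6 - (49/32)x^5 - (525/128)x^4 - (217/32)x^3 - (441/64)x^2 - (127/32)x - 255/256
each image's coordinates form column j of the matrix


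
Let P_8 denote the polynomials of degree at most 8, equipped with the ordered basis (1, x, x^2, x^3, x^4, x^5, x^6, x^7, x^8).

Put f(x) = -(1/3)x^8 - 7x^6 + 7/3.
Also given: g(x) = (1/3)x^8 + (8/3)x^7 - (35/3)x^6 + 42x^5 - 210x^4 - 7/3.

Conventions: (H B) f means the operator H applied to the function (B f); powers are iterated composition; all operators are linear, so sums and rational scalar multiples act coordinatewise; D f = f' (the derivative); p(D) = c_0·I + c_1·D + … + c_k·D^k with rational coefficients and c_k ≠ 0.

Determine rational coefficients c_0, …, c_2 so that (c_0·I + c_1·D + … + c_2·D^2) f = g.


p(D) = -I − D + D^2, i.e. c_0 = -1, c_1 = -1, c_2 = 1

D^0 f = -(1/3)x^8 - 7x^6 + 7/3
D^1 f = -(8/3)x^7 - 42x^5
D^2 f = -(56/3)x^6 - 210x^4
matching coefficients of g against c_0 f + c_1 Df + … from the top degree down determines the c_i
solution: c_0 = -1, c_1 = -1, c_2 = 1


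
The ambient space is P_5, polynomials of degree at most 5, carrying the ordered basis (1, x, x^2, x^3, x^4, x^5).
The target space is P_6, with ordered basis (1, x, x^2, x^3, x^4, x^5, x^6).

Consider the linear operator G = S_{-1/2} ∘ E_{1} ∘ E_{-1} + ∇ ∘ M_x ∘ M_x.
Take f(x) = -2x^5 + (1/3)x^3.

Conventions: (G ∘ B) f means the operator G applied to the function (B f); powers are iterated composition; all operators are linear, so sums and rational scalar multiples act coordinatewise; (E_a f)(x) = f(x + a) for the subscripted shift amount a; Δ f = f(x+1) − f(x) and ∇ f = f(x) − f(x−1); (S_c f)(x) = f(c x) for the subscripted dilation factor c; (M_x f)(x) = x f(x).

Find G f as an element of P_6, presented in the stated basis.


g(x) = -14x^6 + (673/16)x^5 - (205/3)x^4 + (533/8)x^3 - (116/3)x^2 + (37/3)x - 5/3

E_{-1} f = -2x^5 + 10x^4 - (59/3)x^3 + 19x^2 - 9x + 5/3
E_{1} E_{-1} f = -2x^5 + (1/3)x^3
S_{-1/2} E_{1} E_{-1} f = (1/16)x^5 - (1/24)x^3
M_x f = -2x^6 + (1/3)x^4
M_x M_x f = -2x^7 + (1/3)x^5
∇ M_x M_x f = -14x^6 + 42x^5 - (205/3)x^4 + (200/3)x^3 - (116/3)x^2 + (37/3)x - 5/3
(S_{-1/2} ∘ E_{1} ∘ E_{-1} + ∇ ∘ M_x ∘ M_x) f = -14x^6 + (673/16)x^5 - (205/3)x^4 + (533/8)x^3 - (116/3)x^2 + (37/3)x - 5/3


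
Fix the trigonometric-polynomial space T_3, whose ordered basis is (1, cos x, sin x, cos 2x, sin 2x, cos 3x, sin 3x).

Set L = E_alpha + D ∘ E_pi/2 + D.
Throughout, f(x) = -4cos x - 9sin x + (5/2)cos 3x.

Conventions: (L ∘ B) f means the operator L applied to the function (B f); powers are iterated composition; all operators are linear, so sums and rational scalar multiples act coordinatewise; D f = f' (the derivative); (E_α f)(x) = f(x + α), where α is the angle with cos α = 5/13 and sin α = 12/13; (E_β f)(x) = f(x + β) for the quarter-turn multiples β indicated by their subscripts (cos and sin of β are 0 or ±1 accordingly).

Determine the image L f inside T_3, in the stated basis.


E_alpha f = -(128/13)cos x + (3/13)sin x - (10175/4394)cos 3x + (2070/2197)sin 3x
E_pi/2 f = -9cos x + 4sin x + (5/2)sin 3x
D E_pi/2 f = 4cos x + 9sin x + (15/2)cos 3x
D f = -9cos x + 4sin x - (15/2)sin 3x
(E_alpha + D ∘ E_pi/2 + D) f = -(193/13)cos x + (172/13)sin x + (11390/2197)cos 3x - (28815/4394)sin 3x

g(x) = -(193/13)cos x + (172/13)sin x + (11390/2197)cos 3x - (28815/4394)sin 3x


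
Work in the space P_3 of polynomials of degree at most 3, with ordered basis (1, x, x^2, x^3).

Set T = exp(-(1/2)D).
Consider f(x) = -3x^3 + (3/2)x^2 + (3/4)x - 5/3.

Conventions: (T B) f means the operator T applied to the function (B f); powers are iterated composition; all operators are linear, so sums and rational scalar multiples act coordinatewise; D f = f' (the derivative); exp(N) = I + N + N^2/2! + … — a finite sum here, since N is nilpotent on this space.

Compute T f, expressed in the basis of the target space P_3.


g(x) = -3x^3 + 6x^2 - 3x - 31/24

order-1 term: (9/2)x^2 - (3/2)x - 3/8
order-2 term: -(9/4)x + 3/8
order-3 term: 3/8
the series for exp(-(1/2)D) f terminates at order 3
exp(-(1/2)D) f = -3x^3 + 6x^2 - 3x - 31/24


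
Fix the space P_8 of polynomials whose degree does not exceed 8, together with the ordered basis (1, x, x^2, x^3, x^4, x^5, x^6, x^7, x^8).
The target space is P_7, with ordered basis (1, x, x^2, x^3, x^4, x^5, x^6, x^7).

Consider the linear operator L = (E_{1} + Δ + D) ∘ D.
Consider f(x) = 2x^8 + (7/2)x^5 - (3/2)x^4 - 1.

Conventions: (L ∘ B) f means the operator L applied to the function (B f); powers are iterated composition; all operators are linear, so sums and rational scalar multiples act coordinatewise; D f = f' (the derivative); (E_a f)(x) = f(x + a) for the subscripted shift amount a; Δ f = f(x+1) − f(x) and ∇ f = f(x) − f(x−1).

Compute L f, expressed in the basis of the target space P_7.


g(x) = 16x^7 + 336x^6 + 672x^5 + (2275/2)x^4 + 1324x^3 + 828x^2 + 328x + 55

D f = 16x^7 + (35/2)x^4 - 6x^3
E_{1} D f = 16x^7 + 112x^6 + 336x^5 + (1155/2)x^4 + 624x^3 + 423x^2 + 164x + 55/2
Δ D f = 112x^6 + 336x^5 + 560x^4 + 630x^3 + 423x^2 + 164x + 55/2
D D f = 112x^6 + 70x^3 - 18x^2
(E_{1} + Δ + D) D f = 16x^7 + 336x^6 + 672x^5 + (2275/2)x^4 + 1324x^3 + 828x^2 + 328x + 55


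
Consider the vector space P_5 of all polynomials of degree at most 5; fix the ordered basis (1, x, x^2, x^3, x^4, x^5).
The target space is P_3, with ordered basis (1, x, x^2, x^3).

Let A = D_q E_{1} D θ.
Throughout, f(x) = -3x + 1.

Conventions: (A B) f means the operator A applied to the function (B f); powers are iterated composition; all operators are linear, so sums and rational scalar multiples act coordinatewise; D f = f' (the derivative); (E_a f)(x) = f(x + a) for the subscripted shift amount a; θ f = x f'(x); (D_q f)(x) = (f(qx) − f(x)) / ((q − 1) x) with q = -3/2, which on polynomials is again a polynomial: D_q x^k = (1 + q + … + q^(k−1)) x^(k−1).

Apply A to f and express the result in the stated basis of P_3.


the image equals g(x) = 0

θ f = -3x
D θ f = -3
E_{1} D θ f = -3
D_q (E_{1} D θ) f = 0


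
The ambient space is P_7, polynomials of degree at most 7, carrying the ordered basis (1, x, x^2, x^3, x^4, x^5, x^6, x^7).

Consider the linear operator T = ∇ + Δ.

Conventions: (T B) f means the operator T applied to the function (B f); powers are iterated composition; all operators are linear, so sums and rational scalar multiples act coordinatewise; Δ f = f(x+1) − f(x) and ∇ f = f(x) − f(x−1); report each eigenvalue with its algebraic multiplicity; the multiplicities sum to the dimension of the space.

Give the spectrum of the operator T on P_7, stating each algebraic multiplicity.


image of 1: 0
image of x: 2
image of x^2: 4x
image of x^3: 6x^2 + 2
image of x^4: 8x^3 + 8x
image of x^5: 10x^4 + 20x^2 + 2
image of x^6: 12x^5 + 40x^3 + 12x
image of x^7: 14x^6 + 70x^4 + 42x^2 + 2
the matrix is upper triangular; its diagonal is (0, 0, 0, 0, 0, 0, 0, 0)
for a triangular matrix the eigenvalues are the diagonal entries, with algebraic multiplicity their repetition count

λ = 0 (multiplicity 8)


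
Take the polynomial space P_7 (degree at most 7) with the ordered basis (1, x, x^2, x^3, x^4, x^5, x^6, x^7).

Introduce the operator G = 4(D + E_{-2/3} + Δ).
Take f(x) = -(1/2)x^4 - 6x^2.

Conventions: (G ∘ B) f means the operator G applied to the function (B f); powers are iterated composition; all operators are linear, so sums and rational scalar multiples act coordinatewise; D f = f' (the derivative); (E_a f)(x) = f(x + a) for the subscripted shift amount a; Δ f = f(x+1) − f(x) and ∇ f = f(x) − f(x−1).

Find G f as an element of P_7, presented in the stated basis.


D f = -2x^3 - 12x
E_{-2/3} f = -(1/2)x^4 + (4/3)x^3 - (22/3)x^2 + (232/27)x - 224/81
Δ f = -2x^3 - 3x^2 - 14x - 13/2
(D + E_{-2/3} + Δ) f = -(1/2)x^4 - (8/3)x^3 - (31/3)x^2 - (470/27)x - 1501/162
(4(D + E_{-2/3} + Δ)) f = -2x^4 - (32/3)x^3 - (124/3)x^2 - (1880/27)x - 3002/81

g(x) = -2x^4 - (32/3)x^3 - (124/3)x^2 - (1880/27)x - 3002/81


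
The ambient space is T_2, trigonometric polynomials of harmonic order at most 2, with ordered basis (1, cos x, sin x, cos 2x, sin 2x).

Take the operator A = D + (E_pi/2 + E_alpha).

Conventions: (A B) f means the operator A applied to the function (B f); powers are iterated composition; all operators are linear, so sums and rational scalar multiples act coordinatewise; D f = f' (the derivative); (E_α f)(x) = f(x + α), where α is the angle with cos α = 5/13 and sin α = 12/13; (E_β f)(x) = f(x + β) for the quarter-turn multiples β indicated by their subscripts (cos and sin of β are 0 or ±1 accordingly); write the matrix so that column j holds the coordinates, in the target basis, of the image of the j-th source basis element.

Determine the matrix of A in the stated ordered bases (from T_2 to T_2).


the matrix is [[2, 0, 0, 0, 0]; [0, 5/13, 38/13, 0, 0]; [0, -38/13, 5/13, 0, 0]; [0, 0, 0, -288/169, 458/169]; [0, 0, 0, -458/169, -288/169]] (rows listed top to bottom)

image of 1: 2
image of cos x: (5/13)cos x - (38/13)sin x
image of sin x: (38/13)cos x + (5/13)sin x
image of cos 2x: -(288/169)cos 2x - (458/169)sin 2x
image of sin 2x: (458/169)cos 2x - (288/169)sin 2x
each image's coordinates form column j of the matrix


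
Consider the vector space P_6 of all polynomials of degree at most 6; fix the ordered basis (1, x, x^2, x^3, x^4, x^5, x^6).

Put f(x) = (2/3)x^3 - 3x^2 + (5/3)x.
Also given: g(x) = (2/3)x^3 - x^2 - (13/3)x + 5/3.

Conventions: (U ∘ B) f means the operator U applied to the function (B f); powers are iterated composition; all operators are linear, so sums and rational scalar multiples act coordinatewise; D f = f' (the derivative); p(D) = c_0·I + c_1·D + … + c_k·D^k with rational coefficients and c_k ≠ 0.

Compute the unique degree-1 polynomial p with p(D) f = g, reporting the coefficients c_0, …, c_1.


c_0 = 1, c_1 = 1

D^0 f = (2/3)x^3 - 3x^2 + (5/3)x
D^1 f = 2x^2 - 6x + 5/3
matching coefficients of g against c_0 f + c_1 Df + … from the top degree down determines the c_i
solution: c_0 = 1, c_1 = 1


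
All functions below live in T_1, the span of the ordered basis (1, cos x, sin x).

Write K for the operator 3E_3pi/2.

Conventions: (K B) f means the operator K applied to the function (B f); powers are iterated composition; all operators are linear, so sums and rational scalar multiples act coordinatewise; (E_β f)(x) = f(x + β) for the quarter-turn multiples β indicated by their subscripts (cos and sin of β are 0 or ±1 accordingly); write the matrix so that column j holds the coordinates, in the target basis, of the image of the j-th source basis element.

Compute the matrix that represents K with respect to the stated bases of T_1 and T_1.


image of 1: 3
image of cos x: 3sin x
image of sin x: -3cos x
each image's coordinates form column j of the matrix

the matrix is [[3, 0, 0]; [0, 0, -3]; [0, 3, 0]] (rows listed top to bottom)


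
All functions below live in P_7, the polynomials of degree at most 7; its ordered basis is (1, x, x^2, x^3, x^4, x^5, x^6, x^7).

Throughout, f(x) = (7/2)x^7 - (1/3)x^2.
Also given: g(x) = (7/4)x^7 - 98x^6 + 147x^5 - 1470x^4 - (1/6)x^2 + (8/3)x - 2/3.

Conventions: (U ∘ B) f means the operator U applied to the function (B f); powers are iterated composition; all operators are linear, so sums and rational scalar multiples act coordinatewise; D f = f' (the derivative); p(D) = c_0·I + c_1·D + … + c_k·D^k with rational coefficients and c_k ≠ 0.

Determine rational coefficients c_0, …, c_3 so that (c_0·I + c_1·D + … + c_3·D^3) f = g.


D^0 f = (7/2)x^7 - (1/3)x^2
D^1 f = (49/2)x^6 - (2/3)x
D^2 f = 147x^5 - 2/3
D^3 f = 735x^4
matching coefficients of g against c_0 f + c_1 Df + … from the top degree down determines the c_i
solution: c_0 = 1/2, c_1 = -4, c_2 = 1, c_3 = -2

c_0 = 1/2, c_1 = -4, c_2 = 1, c_3 = -2


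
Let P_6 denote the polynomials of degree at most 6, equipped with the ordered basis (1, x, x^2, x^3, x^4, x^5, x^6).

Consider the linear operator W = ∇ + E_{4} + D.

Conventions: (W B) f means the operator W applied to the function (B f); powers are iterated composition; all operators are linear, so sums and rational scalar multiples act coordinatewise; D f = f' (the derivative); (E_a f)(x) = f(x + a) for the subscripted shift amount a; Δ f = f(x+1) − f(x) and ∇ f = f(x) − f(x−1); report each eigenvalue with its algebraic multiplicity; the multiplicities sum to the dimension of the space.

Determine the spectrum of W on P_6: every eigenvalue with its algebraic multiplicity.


λ = 1 (multiplicity 7)

image of 1: 1
image of x: x + 6
image of x^2: x^2 + 12x + 15
image of x^3: x^3 + 18x^2 + 45x + 65
image of x^4: x^4 + 24x^3 + 90x^2 + 260x + 255
image of x^5: x^5 + 30x^4 + 150x^3 + 650x^2 + 1275x + 1025
image of x^6: x^6 + 36x^5 + 225x^4 + 1300x^3 + 3825x^2 + 6150x + 4095
the matrix is upper triangular; its diagonal is (1, 1, 1, 1, 1, 1, 1)
for a triangular matrix the eigenvalues are the diagonal entries, with algebraic multiplicity their repetition count


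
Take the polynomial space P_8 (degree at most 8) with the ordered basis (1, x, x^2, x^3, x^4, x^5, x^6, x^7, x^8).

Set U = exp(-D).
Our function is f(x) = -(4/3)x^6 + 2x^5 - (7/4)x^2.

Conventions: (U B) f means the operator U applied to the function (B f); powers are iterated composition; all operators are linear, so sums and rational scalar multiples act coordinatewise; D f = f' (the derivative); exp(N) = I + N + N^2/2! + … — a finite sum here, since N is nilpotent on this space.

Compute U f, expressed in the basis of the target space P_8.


g(x) = -(4/3)x^6 + 10x^5 - 30x^4 + (140/3)x^3 - (167/4)x^2 + (43/2)x - 61/12

order-1 term: 8x^5 - 10x^4 + (7/2)x
order-2 term: -20x^4 + 20x^3 - 7/4
order-3 term: (80/3)x^3 - 20x^2
order-4 term: -20x^2 + 10x
order-5 term: 8x - 2
order-6 term: -4/3
the series for exp(-D) f terminates at order 6
exp(-D) f = -(4/3)x^6 + 10x^5 - 30x^4 + (140/3)x^3 - (167/4)x^2 + (43/2)x - 61/12


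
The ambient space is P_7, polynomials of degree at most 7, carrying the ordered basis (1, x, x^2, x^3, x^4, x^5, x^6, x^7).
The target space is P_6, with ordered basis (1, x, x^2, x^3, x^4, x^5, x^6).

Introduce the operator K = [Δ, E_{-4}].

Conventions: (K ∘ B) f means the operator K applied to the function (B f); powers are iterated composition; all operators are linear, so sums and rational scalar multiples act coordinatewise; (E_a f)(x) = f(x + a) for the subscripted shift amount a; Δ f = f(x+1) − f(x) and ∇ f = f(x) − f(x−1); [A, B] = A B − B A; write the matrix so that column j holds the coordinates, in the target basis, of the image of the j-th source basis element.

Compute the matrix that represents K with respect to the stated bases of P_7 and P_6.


image of 1: 0
image of x: 0
image of x^2: 0
image of x^3: 0
image of x^4: 0
image of x^5: 0
image of x^6: 0
image of x^7: 0
each image's coordinates form column j of the matrix

the matrix is [[0, 0, 0, 0, 0, 0, 0, 0]; [0, 0, 0, 0, 0, 0, 0, 0]; [0, 0, 0, 0, 0, 0, 0, 0]; [0, 0, 0, 0, 0, 0, 0, 0]; [0, 0, 0, 0, 0, 0, 0, 0]; [0, 0, 0, 0, 0, 0, 0, 0]; [0, 0, 0, 0, 0, 0, 0, 0]] (rows listed top to bottom)


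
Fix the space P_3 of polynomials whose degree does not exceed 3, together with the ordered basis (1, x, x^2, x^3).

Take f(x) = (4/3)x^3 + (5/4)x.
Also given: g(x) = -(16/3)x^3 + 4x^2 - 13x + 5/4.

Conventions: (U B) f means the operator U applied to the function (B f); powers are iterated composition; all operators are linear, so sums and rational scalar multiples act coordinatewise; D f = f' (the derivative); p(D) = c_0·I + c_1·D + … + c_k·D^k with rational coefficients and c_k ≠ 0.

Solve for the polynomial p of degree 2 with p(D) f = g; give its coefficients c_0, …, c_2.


D^0 f = (4/3)x^3 + (5/4)x
D^1 f = 4x^2 + 5/4
D^2 f = 8x
matching coefficients of g against c_0 f + c_1 Df + … from the top degree down determines the c_i
solution: c_0 = -4, c_1 = 1, c_2 = -1

c_0 = -4, c_1 = 1, c_2 = -1


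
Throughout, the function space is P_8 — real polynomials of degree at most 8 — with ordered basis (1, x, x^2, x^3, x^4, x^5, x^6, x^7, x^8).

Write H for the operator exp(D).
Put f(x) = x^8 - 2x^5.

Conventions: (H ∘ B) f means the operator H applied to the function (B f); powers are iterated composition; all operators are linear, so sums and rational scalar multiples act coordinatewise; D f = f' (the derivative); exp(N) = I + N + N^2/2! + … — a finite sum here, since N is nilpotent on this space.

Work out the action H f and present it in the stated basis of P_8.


the image equals g(x) = x^8 + 8x^7 + 28x^6 + 54x^5 + 60x^4 + 36x^3 + 8x^2 - 2x - 1

order-1 term: 8x^7 - 10x^4
order-2 term: 28x^6 - 20x^3
order-3 term: 56x^5 - 20x^2
order-4 term: 70x^4 - 10x
order-5 term: 56x^3 - 2
order-6 term: 28x^2
order-7 term: 8x
order-8 term: 1
the series for exp(D) f terminates at order 8
exp(D) f = x^8 + 8x^7 + 28x^6 + 54x^5 + 60x^4 + 36x^3 + 8x^2 - 2x - 1


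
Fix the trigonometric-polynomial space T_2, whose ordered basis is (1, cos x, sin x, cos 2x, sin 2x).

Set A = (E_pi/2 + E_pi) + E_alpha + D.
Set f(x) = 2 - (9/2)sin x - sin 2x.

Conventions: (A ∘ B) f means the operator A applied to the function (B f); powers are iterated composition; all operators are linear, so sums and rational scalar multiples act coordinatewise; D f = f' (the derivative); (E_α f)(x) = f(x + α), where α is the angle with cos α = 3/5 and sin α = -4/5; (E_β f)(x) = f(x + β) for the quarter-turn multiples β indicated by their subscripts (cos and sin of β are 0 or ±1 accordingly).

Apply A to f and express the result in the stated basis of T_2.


E_pi/2 f = 2 - (9/2)cos x + sin 2x
E_pi f = 2 + (9/2)sin x - sin 2x
(E_pi/2 + E_pi) f = 4 - (9/2)cos x + (9/2)sin x
E_alpha f = 2 + (18/5)cos x - (27/10)sin x + (24/25)cos 2x + (7/25)sin 2x
D f = -(9/2)cos x - 2cos 2x
((E_pi/2 + E_pi) + E_alpha + D) f = 6 - (27/5)cos x + (9/5)sin x - (26/25)cos 2x + (7/25)sin 2x

g(x) = 6 - (27/5)cos x + (9/5)sin x - (26/25)cos 2x + (7/25)sin 2x


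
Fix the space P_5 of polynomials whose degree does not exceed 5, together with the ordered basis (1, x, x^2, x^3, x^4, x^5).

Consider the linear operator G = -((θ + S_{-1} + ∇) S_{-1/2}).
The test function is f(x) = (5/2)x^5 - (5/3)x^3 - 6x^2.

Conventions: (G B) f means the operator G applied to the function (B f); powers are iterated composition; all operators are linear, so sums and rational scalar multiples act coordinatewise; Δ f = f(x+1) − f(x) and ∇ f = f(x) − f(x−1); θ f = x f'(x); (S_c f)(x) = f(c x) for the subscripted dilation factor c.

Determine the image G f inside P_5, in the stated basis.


the image equals g(x) = (5/16)x^5 + (25/64)x^4 - (115/96)x^3 + (149/32)x^2 + (207/64)x - 313/192

S_{-1/2} f = -(5/64)x^5 + (5/24)x^3 - (3/2)x^2
θ S_{-1/2} f = -(25/64)x^5 + (5/8)x^3 - 3x^2
S_{-1} S_{-1/2} f = (5/64)x^5 - (5/24)x^3 - (3/2)x^2
∇ S_{-1/2} f = -(25/64)x^4 + (25/32)x^3 - (5/32)x^2 - (207/64)x + 313/192
(θ + S_{-1} + ∇) S_{-1/2} f = -(5/16)x^5 - (25/64)x^4 + (115/96)x^3 - (149/32)x^2 - (207/64)x + 313/192
(-((θ + S_{-1} + ∇) S_{-1/2})) f = (5/16)x^5 + (25/64)x^4 - (115/96)x^3 + (149/32)x^2 + (207/64)x - 313/192


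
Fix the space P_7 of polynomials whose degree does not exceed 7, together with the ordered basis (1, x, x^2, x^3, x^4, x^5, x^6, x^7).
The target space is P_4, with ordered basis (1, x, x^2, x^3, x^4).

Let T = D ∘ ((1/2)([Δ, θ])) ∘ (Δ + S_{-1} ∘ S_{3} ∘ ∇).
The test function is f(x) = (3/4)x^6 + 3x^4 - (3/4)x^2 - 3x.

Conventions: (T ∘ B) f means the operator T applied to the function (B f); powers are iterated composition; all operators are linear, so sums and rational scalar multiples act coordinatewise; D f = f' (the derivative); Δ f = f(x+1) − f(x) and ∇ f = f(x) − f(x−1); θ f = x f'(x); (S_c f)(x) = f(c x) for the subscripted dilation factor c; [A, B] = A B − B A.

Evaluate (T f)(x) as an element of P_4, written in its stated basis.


Δ f = (9/2)x^5 + (45/4)x^4 + 27x^3 + (117/4)x^2 + 15x
∇ f = (9/2)x^5 - (45/4)x^4 + 27x^3 - (117/4)x^2 + 15x - 6
S_{3} ∇ f = (2187/2)x^5 - (3645/4)x^4 + 729x^3 - (1053/4)x^2 + 45x - 6
S_{-1} (S_{3} ∘ ∇) f = -(2187/2)x^5 - (3645/4)x^4 - 729x^3 - (1053/4)x^2 - 45x - 6
(Δ + S_{-1} ∘ S_{3} ∘ ∇) f = -1089x^5 - 900x^4 - 702x^3 - 234x^2 - 30x - 6
θ (Δ + S_{-1} ∘ S_{3} ∘ ∇) f = -5445x^5 - 3600x^4 - 2106x^3 - 468x^2 - 30x
Δ θ (Δ + S_{-1} ∘ S_{3} ∘ ∇) f = -27225x^4 - 68850x^3 - 82368x^2 - 48879x - 11649
Δ (Δ + S_{-1} ∘ S_{3} ∘ ∇) f = -5445x^4 - 14490x^3 - 18396x^2 - 11619x - 2955
θ Δ (Δ + S_{-1} ∘ S_{3} ∘ ∇) f = -21780x^4 - 43470x^3 - 36792x^2 - 11619x
[Δ, θ] (Δ + S_{-1} ∘ S_{3} ∘ ∇) f = -5445x^4 - 25380x^3 - 45576x^2 - 37260x - 11649
((1/2)([Δ, θ])) (Δ + S_{-1} ∘ S_{3} ∘ ∇) f = -(5445/2)x^4 - 12690x^3 - 22788x^2 - 18630x - 11649/2
D ((1/2)([Δ, θ])) (Δ + S_{-1} ∘ S_{3} ∘ ∇) f = -10890x^3 - 38070x^2 - 45576x - 18630

the result is g(x) = -10890x^3 - 38070x^2 - 45576x - 18630


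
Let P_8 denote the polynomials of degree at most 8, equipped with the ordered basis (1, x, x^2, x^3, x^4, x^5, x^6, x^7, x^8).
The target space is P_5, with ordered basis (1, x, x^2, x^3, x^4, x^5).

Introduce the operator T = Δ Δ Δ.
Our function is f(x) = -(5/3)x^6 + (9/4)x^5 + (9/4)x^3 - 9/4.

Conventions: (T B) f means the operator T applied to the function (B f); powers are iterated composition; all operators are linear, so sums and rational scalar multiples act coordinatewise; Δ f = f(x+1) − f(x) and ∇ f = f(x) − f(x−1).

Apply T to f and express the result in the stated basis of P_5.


Δ f = -10x^5 - (55/4)x^4 - (65/6)x^3 + (17/4)x^2 + 8x + 17/6
Δ Δ f = -50x^4 - 155x^3 - 215x^2 - 129x - 67/3
Δ Δ Δ f = -200x^3 - 765x^2 - 1095x - 549

the image equals g(x) = -200x^3 - 765x^2 - 1095x - 549


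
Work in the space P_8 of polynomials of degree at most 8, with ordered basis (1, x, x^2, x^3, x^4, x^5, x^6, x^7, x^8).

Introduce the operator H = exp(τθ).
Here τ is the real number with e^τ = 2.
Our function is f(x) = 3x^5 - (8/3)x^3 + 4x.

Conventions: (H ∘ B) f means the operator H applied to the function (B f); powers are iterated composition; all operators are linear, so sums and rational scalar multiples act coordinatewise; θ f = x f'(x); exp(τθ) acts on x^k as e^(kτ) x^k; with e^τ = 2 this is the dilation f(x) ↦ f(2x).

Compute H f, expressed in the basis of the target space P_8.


exp(τθ) x^k = e^(kτ) x^k; with e^τ = 2 this sends x^k to 2^k x^k
x ↦ 2 x
x^3 ↦ 8 x^3
x^5 ↦ 32 x^5
applying this coordinatewise to f: exp(τθ) f = 96x^5 - (64/3)x^3 + 8x

g(x) = 96x^5 - (64/3)x^3 + 8x


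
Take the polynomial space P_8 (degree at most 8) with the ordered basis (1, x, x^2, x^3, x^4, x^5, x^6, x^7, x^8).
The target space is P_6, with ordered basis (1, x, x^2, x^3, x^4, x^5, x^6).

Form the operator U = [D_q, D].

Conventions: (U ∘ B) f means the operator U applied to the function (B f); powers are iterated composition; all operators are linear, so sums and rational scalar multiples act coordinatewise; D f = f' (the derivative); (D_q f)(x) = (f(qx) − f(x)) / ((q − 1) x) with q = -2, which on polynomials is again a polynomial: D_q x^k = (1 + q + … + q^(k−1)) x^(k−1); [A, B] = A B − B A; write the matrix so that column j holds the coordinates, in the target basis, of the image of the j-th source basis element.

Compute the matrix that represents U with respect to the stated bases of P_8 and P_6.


image of 1: 0
image of x: 0
image of x^2: 3
image of x^3: -9x
image of x^4: 27x^2
image of x^5: -69x^3
image of x^6: 171x^4
image of x^7: -405x^5
image of x^8: 939x^6
each image's coordinates form column j of the matrix

the matrix is [[0, 0, 3, 0, 0, 0, 0, 0, 0]; [0, 0, 0, -9, 0, 0, 0, 0, 0]; [0, 0, 0, 0, 27, 0, 0, 0, 0]; [0, 0, 0, 0, 0, -69, 0, 0, 0]; [0, 0, 0, 0, 0, 0, 171, 0, 0]; [0, 0, 0, 0, 0, 0, 0, -405, 0]; [0, 0, 0, 0, 0, 0, 0, 0, 939]] (rows listed top to bottom)


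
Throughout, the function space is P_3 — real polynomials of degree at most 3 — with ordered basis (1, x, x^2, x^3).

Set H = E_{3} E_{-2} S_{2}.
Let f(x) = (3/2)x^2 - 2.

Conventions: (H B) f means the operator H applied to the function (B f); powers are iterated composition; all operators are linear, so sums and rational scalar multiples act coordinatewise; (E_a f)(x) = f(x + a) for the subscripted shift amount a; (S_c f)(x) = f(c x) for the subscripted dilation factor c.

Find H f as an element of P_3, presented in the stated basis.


the image equals g(x) = 6x^2 + 12x + 4

S_{2} f = 6x^2 - 2
E_{-2} S_{2} f = 6x^2 - 24x + 22
E_{3} E_{-2} S_{2} f = 6x^2 + 12x + 4


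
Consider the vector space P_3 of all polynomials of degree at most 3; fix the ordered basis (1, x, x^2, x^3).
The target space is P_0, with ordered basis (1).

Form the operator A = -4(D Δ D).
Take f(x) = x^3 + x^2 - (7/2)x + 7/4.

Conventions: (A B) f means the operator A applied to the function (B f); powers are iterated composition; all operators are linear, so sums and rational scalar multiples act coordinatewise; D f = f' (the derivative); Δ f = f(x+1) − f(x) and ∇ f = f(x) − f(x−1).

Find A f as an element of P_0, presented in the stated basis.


the result is g(x) = -24

D f = 3x^2 + 2x - 7/2
Δ D f = 6x + 5
D (Δ D) f = 6
(-4(D Δ D)) f = -24


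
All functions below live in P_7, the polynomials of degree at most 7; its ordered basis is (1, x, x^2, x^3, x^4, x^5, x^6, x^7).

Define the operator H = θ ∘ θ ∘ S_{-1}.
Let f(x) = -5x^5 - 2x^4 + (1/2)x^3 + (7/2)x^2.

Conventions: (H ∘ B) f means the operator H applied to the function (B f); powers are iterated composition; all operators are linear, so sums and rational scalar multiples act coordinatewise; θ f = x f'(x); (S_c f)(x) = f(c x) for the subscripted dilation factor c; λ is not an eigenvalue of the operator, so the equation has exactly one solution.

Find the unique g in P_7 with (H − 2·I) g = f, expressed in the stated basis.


write g with unknown coordinates in the stated basis and equate coefficients in (H − 2·I) g = f
solving from the highest basis element down gives g = (5/27)x^5 - (1/7)x^4 - (1/22)x^3 + (7/4)x^2
check: H g = -(125/27)x^5 - (16/7)x^4 + (9/22)x^3 + 7x^2
so H g − 2·g = -5x^5 - 2x^4 + (1/2)x^3 + (7/2)x^2 = f ✓

the image equals g(x) = (5/27)x^5 - (1/7)x^4 - (1/22)x^3 + (7/4)x^2


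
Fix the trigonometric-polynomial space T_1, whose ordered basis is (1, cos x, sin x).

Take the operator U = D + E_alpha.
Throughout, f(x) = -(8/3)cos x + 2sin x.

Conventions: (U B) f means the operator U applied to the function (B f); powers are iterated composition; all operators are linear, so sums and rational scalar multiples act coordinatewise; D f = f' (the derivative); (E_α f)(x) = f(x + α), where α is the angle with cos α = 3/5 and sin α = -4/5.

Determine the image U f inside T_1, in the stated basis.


D f = 2cos x + (8/3)sin x
E_alpha f = -(16/5)cos x - (14/15)sin x
(D + E_alpha) f = -(6/5)cos x + (26/15)sin x

the image equals g(x) = -(6/5)cos x + (26/15)sin x


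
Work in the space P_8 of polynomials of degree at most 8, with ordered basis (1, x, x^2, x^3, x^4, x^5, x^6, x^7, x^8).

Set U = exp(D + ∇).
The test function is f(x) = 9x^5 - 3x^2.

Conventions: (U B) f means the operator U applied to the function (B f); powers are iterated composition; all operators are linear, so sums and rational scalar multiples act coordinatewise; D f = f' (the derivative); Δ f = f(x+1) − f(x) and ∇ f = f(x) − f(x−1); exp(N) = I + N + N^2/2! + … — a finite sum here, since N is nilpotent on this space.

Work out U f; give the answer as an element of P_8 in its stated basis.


order-1 term: 90x^4 - 90x^3 + 90x^2 - 57x + 12
order-2 term: 360x^3 - 540x^2 + 495x - 192
order-3 term: 720x^2 - 1080x + 630
order-4 term: 720x - 720
order-5 term: 288
the series for exp(D + ∇) f terminates at order 5
exp(D + ∇) f = 9x^5 + 90x^4 + 270x^3 + 267x^2 + 78x + 18

g(x) = 9x^5 + 90x^4 + 270x^3 + 267x^2 + 78x + 18


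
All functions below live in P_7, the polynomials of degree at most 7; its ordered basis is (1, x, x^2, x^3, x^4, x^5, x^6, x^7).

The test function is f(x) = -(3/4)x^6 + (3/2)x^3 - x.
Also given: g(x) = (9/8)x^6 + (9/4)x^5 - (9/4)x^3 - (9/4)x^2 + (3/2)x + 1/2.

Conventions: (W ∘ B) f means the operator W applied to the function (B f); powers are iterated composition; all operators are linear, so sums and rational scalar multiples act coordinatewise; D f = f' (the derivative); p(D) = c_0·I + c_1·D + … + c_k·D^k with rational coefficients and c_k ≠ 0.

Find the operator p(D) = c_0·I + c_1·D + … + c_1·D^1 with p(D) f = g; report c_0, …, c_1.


D^0 f = -(3/4)x^6 + (3/2)x^3 - x
D^1 f = -(9/2)x^5 + (9/2)x^2 - 1
matching coefficients of g against c_0 f + c_1 Df + … from the top degree down determines the c_i
solution: c_0 = -3/2, c_1 = -1/2

c_0 = -3/2, c_1 = -1/2


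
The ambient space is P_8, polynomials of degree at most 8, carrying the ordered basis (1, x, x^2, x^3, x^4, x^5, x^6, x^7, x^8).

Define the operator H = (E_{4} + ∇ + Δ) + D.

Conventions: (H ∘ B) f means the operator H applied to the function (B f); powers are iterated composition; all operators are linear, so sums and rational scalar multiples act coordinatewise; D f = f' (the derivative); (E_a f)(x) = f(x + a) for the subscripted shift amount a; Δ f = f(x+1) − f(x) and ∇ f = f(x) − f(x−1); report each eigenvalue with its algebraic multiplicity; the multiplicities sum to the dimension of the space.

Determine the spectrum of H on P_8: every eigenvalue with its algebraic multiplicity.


λ = 1 (multiplicity 9)

image of 1: 1
image of x: x + 7
image of x^2: x^2 + 14x + 16
image of x^3: x^3 + 21x^2 + 48x + 66
image of x^4: x^4 + 28x^3 + 96x^2 + 264x + 256
image of x^5: x^5 + 35x^4 + 160x^3 + 660x^2 + 1280x + 1026
image of x^6: x^6 + 42x^5 + 240x^4 + 1320x^3 + 3840x^2 + 6156x + 4096
image of x^7: x^7 + 49x^6 + 336x^5 + 2310x^4 + 8960x^3 + 21546x^2 + 28672x + 16386
image of x^8: x^8 + 56x^7 + 448x^6 + 3696x^5 + 17920x^4 + 57456x^3 + 114688x^2 + 131088x + 65536
the matrix is upper triangular; its diagonal is (1, 1, 1, 1, 1, 1, 1, 1, 1)
for a triangular matrix the eigenvalues are the diagonal entries, with algebraic multiplicity their repetition count


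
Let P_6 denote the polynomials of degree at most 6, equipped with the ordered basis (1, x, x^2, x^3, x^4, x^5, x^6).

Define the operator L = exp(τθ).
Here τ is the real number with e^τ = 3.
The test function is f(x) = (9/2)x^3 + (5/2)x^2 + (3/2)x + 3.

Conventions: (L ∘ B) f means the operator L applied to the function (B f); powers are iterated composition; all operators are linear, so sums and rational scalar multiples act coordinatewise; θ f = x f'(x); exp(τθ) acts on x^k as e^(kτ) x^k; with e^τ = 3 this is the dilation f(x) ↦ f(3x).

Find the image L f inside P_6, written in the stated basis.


exp(τθ) x^k = e^(kτ) x^k; with e^τ = 3 this sends x^k to 3^k x^k
x ↦ 3 x
x^2 ↦ 9 x^2
x^3 ↦ 27 x^3
applying this coordinatewise to f: exp(τθ) f = (243/2)x^3 + (45/2)x^2 + (9/2)x + 3

the image equals g(x) = (243/2)x^3 + (45/2)x^2 + (9/2)x + 3


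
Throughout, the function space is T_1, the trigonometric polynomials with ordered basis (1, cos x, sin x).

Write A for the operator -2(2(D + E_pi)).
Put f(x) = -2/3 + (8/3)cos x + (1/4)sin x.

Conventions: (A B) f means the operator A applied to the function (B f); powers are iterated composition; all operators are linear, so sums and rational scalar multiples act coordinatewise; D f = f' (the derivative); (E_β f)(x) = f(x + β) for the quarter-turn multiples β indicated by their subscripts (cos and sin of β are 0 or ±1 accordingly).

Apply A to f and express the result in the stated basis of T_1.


g(x) = 8/3 + (29/3)cos x + (35/3)sin x

D f = (1/4)cos x - (8/3)sin x
E_pi f = -2/3 - (8/3)cos x - (1/4)sin x
(D + E_pi) f = -2/3 - (29/12)cos x - (35/12)sin x
(2(D + E_pi)) f = -4/3 - (29/6)cos x - (35/6)sin x
(-2(2(D + E_pi))) f = 8/3 + (29/3)cos x + (35/3)sin x


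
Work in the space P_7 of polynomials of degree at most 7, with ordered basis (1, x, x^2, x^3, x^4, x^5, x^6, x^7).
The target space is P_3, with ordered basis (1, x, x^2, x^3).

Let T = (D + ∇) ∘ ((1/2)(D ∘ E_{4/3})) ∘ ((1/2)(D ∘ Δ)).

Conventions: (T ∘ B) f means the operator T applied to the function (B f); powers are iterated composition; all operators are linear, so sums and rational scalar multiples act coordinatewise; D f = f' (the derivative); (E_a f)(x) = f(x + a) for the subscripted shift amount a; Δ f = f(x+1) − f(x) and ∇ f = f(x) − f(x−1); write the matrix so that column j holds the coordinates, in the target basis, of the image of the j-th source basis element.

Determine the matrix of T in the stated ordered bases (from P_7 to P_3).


the matrix is [[0, 0, 0, 0, 12, 95, 485, 36505/18]; [0, 0, 0, 0, 0, 60, 570, 3395]; [0, 0, 0, 0, 0, 0, 180, 1995]; [0, 0, 0, 0, 0, 0, 0, 420]] (rows listed top to bottom)

image of 1: 0
image of x: 0
image of x^2: 0
image of x^3: 0
image of x^4: 12
image of x^5: 60x + 95
image of x^6: 180x^2 + 570x + 485
image of x^7: 420x^3 + 1995x^2 + 3395x + 36505/18
each image's coordinates form column j of the matrix


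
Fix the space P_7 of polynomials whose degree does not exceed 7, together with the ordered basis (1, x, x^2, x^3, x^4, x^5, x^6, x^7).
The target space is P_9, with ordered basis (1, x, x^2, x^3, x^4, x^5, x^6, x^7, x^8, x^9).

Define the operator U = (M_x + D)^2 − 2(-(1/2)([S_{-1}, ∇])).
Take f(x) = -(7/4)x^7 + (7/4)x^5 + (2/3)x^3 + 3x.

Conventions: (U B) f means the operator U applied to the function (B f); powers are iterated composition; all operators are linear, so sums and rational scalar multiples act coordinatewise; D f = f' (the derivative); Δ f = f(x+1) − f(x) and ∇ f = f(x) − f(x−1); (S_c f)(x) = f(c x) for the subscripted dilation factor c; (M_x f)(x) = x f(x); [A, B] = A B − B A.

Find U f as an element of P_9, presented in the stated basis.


M_x f = -(7/4)x^8 + (7/4)x^6 + (2/3)x^4 + 3x^2
D f = -(49/4)x^6 + (35/4)x^4 + 2x^2 + 3
(M_x + D) f = -(7/4)x^8 - (21/2)x^6 + (113/12)x^4 + 5x^2 + 3
M_x (M_x + D) f = -(7/4)x^9 - (21/2)x^7 + (113/12)x^5 + 5x^3 + 3x
D (M_x + D) f = -14x^7 - 63x^5 + (113/3)x^3 + 10x
(M_x + D) (M_x + D) f = -(7/4)x^9 - (49/2)x^7 - (643/12)x^5 + (128/3)x^3 + 13x
∇ f = -(49/4)x^6 + (147/4)x^5 - (105/2)x^4 + (175/4)x^3 - (69/4)x^2 + (3/2)x + 11/3
S_{-1} ∇ f = -(49/4)x^6 - (147/4)x^5 - (105/2)x^4 - (175/4)x^3 - (69/4)x^2 - (3/2)x + 11/3
S_{-1} f = (7/4)x^7 - (7/4)x^5 - (2/3)x^3 - 3x
∇ S_{-1} f = (49/4)x^6 - (147/4)x^5 + (105/2)x^4 - (175/4)x^3 + (69/4)x^2 - (3/2)x - 11/3
[S_{-1}, ∇] f = -(49/2)x^6 - 105x^4 - (69/2)x^2 + 22/3
(-(1/2)([S_{-1}, ∇])) f = (49/4)x^6 + (105/2)x^4 + (69/4)x^2 - 11/3
(-2(-(1/2)([S_{-1}, ∇]))) f = -(49/2)x^6 - 105x^4 - (69/2)x^2 + 22/3
((M_x + D)^2 − 2(-(1/2)([S_{-1}, ∇]))) f = -(7/4)x^9 - (49/2)x^7 - (49/2)x^6 - (643/12)x^5 - 105x^4 + (128/3)x^3 - (69/2)x^2 + 13x + 22/3

the image equals g(x) = -(7/4)x^9 - (49/2)x^7 - (49/2)x^6 - (643/12)x^5 - 105x^4 + (128/3)x^3 - (69/2)x^2 + 13x + 22/3


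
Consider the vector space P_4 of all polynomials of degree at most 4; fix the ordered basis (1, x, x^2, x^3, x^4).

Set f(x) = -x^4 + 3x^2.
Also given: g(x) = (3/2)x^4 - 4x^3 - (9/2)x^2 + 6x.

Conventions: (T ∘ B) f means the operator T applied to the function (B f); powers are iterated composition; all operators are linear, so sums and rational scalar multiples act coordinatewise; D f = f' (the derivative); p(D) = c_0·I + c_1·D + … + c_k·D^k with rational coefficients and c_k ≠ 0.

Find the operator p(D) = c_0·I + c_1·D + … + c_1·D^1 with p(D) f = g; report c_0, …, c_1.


c_0 = -3/2, c_1 = 1

D^0 f = -x^4 + 3x^2
D^1 f = -4x^3 + 6x
matching coefficients of g against c_0 f + c_1 Df + … from the top degree down determines the c_i
solution: c_0 = -3/2, c_1 = 1


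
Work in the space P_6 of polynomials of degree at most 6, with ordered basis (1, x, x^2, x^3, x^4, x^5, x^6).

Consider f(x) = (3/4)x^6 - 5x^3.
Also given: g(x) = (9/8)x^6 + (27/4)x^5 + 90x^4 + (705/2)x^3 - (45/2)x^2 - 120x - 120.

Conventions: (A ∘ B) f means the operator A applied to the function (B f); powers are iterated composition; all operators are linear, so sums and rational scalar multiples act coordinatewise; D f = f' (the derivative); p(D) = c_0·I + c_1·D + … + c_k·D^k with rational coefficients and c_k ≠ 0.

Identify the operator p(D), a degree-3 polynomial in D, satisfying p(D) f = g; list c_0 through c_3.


D^0 f = (3/4)x^6 - 5x^3
D^1 f = (9/2)x^5 - 15x^2
D^2 f = (45/2)x^4 - 30x
D^3 f = 90x^3 - 30
matching coefficients of g against c_0 f + c_1 Df + … from the top degree down determines the c_i
solution: c_0 = 3/2, c_1 = 3/2, c_2 = 4, c_3 = 4

c_0 = 3/2, c_1 = 3/2, c_2 = 4, c_3 = 4


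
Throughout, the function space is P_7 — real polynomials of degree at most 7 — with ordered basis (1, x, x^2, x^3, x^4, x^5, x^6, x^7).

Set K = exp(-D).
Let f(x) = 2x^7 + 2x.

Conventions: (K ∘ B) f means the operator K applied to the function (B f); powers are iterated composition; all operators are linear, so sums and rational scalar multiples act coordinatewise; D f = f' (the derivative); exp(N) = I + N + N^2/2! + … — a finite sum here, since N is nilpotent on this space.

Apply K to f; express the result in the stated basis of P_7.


order-1 term: -14x^6 - 2
order-2 term: 42x^5
order-3 term: -70x^4
order-4 term: 70x^3
order-5 term: -42x^2
order-6 term: 14x
order-7 term: -2
the series for exp(-D) f terminates at order 7
exp(-D) f = 2x^7 - 14x^6 + 42x^5 - 70x^4 + 70x^3 - 42x^2 + 16x - 4

g(x) = 2x^7 - 14x^6 + 42x^5 - 70x^4 + 70x^3 - 42x^2 + 16x - 4


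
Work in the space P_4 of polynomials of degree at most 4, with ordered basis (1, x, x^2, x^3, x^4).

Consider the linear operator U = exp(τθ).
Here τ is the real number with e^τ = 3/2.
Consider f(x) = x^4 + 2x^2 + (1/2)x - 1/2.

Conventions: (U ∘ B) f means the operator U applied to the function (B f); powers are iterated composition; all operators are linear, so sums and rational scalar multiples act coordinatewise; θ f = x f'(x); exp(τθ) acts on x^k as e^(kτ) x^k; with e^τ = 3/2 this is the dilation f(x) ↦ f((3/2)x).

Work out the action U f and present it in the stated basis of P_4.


exp(τθ) x^k = e^(kτ) x^k; with e^τ = 3/2 this sends x^k to (3/2)^k x^k
x ↦ 3/2 x
x^2 ↦ 9/4 x^2
x^4 ↦ 81/16 x^4
applying this coordinatewise to f: exp(τθ) f = (81/16)x^4 + (9/2)x^2 + (3/4)x - 1/2

g(x) = (81/16)x^4 + (9/2)x^2 + (3/4)x - 1/2


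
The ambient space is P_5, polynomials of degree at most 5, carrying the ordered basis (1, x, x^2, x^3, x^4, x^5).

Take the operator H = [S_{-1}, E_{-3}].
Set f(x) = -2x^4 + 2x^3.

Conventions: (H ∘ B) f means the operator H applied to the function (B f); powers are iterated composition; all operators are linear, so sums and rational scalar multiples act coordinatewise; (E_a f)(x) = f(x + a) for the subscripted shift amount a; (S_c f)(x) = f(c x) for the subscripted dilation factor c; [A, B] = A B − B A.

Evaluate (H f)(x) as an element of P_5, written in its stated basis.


the image equals g(x) = -48x^3 - 36x^2 - 432x - 108

E_{-3} f = -2x^4 + 26x^3 - 126x^2 + 270x - 216
S_{-1} E_{-3} f = -2x^4 - 26x^3 - 126x^2 - 270x - 216
S_{-1} f = -2x^4 - 2x^3
E_{-3} S_{-1} f = -2x^4 + 22x^3 - 90x^2 + 162x - 108
[S_{-1}, E_{-3}] f = -48x^3 - 36x^2 - 432x - 108
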